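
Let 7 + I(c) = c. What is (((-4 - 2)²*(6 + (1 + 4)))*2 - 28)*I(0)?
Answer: -5348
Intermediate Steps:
I(c) = -7 + c
(((-4 - 2)²*(6 + (1 + 4)))*2 - 28)*I(0) = (((-4 - 2)²*(6 + (1 + 4)))*2 - 28)*(-7 + 0) = (((-6)²*(6 + 5))*2 - 28)*(-7) = ((36*11)*2 - 28)*(-7) = (396*2 - 28)*(-7) = (792 - 28)*(-7) = 764*(-7) = -5348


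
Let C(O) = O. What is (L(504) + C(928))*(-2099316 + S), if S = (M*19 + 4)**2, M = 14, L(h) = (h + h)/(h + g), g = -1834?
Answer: -178502932608/95 ≈ -1.8790e+9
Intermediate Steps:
L(h) = 2*h/(-1834 + h) (L(h) = (h + h)/(h - 1834) = (2*h)/(-1834 + h) = 2*h/(-1834 + h))
S = 72900 (S = (14*19 + 4)**2 = (266 + 4)**2 = 270**2 = 72900)
(L(504) + C(928))*(-2099316 + S) = (2*504/(-1834 + 504) + 928)*(-2099316 + 72900) = (2*504/(-1330) + 928)*(-2026416) = (2*504*(-1/1330) + 928)*(-2026416) = (-72/95 + 928)*(-2026416) = (88088/95)*(-2026416) = -178502932608/95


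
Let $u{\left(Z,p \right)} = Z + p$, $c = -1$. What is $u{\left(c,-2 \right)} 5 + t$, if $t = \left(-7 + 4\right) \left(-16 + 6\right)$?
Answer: $15$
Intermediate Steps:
$t = 30$ ($t = \left(-3\right) \left(-10\right) = 30$)
$u{\left(c,-2 \right)} 5 + t = \left(-1 - 2\right) 5 + 30 = \left(-3\right) 5 + 30 = -15 + 30 = 15$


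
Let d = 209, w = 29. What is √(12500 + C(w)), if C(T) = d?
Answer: √12709 ≈ 112.73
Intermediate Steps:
C(T) = 209
√(12500 + C(w)) = √(12500 + 209) = √12709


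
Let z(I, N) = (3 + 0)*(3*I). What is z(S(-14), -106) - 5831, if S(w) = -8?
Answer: -5903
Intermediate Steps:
z(I, N) = 9*I (z(I, N) = 3*(3*I) = 9*I)
z(S(-14), -106) - 5831 = 9*(-8) - 5831 = -72 - 5831 = -5903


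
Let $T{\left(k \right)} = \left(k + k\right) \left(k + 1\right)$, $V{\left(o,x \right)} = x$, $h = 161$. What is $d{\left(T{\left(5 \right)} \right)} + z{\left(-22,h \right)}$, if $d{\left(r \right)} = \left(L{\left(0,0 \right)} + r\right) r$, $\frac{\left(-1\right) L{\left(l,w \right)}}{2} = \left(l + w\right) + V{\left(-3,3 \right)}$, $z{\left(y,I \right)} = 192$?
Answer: $3432$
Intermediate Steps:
$L{\left(l,w \right)} = -6 - 2 l - 2 w$ ($L{\left(l,w \right)} = - 2 \left(\left(l + w\right) + 3\right) = - 2 \left(3 + l + w\right) = -6 - 2 l - 2 w$)
$T{\left(k \right)} = 2 k \left(1 + k\right)$
$d{\left(r \right)} = r \left(-6 + r\right)$ ($d{\left(r \right)} = \left(\left(-6 - 0 - 0\right) + r\right) r = \left(\left(-6 + 0 + 0\right) + r\right) r = \left(-6 + r\right) r = r \left(-6 + r\right)$)
$d{\left(T{\left(5 \right)} \right)} + z{\left(-22,h \right)} = 2 \cdot 5 \left(1 + 5\right) \left(-6 + 2 \cdot 5 \left(1 + 5\right)\right) + 192 = 2 \cdot 5 \cdot 6 \left(-6 + 2 \cdot 5 \cdot 6\right) + 192 = 60 \left(-6 + 60\right) + 192 = 60 \cdot 54 + 192 = 3240 + 192 = 3432$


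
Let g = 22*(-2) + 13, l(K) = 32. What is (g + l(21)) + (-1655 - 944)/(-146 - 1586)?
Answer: 4331/1732 ≈ 2.5006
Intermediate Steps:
g = -31 (g = -44 + 13 = -31)
(g + l(21)) + (-1655 - 944)/(-146 - 1586) = (-31 + 32) + (-1655 - 944)/(-146 - 1586) = 1 - 2599/(-1732) = 1 - 2599*(-1/1732) = 1 + 2599/1732 = 4331/1732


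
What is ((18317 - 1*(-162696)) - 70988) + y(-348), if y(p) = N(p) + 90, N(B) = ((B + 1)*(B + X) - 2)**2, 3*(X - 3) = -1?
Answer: 129231175231/9 ≈ 1.4359e+10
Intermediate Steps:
X = 8/3 (X = 3 + (1/3)*(-1) = 3 - 1/3 = 8/3 ≈ 2.6667)
N(B) = (-2 + (1 + B)*(8/3 + B))**2 (N(B) = ((B + 1)*(B + 8/3) - 2)**2 = ((1 + B)*(8/3 + B) - 2)**2 = (-2 + (1 + B)*(8/3 + B))**2)
y(p) = 90 + (2 + 3*p**2 + 11*p)**2/9 (y(p) = (2 + 3*p**2 + 11*p)**2/9 + 90 = 90 + (2 + 3*p**2 + 11*p)**2/9)
((18317 - 1*(-162696)) - 70988) + y(-348) = ((18317 - 1*(-162696)) - 70988) + (90 + (2 + 3*(-348)**2 + 11*(-348))**2/9) = ((18317 + 162696) - 70988) + (90 + (2 + 3*121104 - 3828)**2/9) = (181013 - 70988) + (90 + (2 + 363312 - 3828)**2/9) = 110025 + (90 + (1/9)*359486**2) = 110025 + (90 + (1/9)*129230184196) = 110025 + (90 + 129230184196/9) = 110025 + 129230185006/9 = 129231175231/9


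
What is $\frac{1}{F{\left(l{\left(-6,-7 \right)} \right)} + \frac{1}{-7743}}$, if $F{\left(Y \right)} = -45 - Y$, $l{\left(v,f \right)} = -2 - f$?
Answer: $- \frac{7743}{387151} \approx -0.02$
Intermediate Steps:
$\frac{1}{F{\left(l{\left(-6,-7 \right)} \right)} + \frac{1}{-7743}} = \frac{1}{\left(-45 - \left(-2 - -7\right)\right) + \frac{1}{-7743}} = \frac{1}{\left(-45 - \left(-2 + 7\right)\right) - \frac{1}{7743}} = \frac{1}{\left(-45 - 5\right) - \frac{1}{7743}} = \frac{1}{-50 - \frac{1}{7743}} = \frac{1}{- \frac{387151}{7743}} = - \frac{7743}{387151}$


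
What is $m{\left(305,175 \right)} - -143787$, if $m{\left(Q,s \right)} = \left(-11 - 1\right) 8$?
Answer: $143691$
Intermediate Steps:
$m{\left(Q,s \right)} = -96$ ($m{\left(Q,s \right)} = \left(-12\right) 8 = -96$)
$m{\left(305,175 \right)} - -143787 = -96 - -143787 = -96 + 143787 = 143691$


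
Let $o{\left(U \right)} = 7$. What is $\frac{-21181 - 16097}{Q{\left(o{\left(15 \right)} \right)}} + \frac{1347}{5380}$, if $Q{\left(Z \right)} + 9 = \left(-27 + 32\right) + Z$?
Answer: $- \frac{66850533}{5380} \approx -12426.0$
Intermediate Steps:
$Q{\left(Z \right)} = -4 + Z$ ($Q{\left(Z \right)} = -9 + \left(\left(-27 + 32\right) + Z\right) = -9 + \left(5 + Z\right) = -4 + Z$)
$\frac{-21181 - 16097}{Q{\left(o{\left(15 \right)} \right)}} + \frac{1347}{5380} = \frac{-21181 - 16097}{-4 + 7} + \frac{1347}{5380} = \frac{-21181 - 16097}{3} + 1347 \cdot \frac{1}{5380} = \left(-37278\right) \frac{1}{3} + \frac{1347}{5380} = -12426 + \frac{1347}{5380} = - \frac{66850533}{5380}$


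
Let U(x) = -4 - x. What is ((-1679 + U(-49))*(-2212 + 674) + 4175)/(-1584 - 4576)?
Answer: -2517267/6160 ≈ -408.65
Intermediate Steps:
((-1679 + U(-49))*(-2212 + 674) + 4175)/(-1584 - 4576) = ((-1679 + (-4 - 1*(-49)))*(-2212 + 674) + 4175)/(-1584 - 4576) = ((-1679 + (-4 + 49))*(-1538) + 4175)/(-6160) = ((-1679 + 45)*(-1538) + 4175)*(-1/6160) = (-1634*(-1538) + 4175)*(-1/6160) = (2513092 + 4175)*(-1/6160) = 2517267*(-1/6160) = -2517267/6160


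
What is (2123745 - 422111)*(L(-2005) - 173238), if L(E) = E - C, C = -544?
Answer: -297273758166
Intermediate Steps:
L(E) = 544 + E (L(E) = E - 1*(-544) = E + 544 = 544 + E)
(2123745 - 422111)*(L(-2005) - 173238) = (2123745 - 422111)*((544 - 2005) - 173238) = 1701634*(-1461 - 173238) = 1701634*(-174699) = -297273758166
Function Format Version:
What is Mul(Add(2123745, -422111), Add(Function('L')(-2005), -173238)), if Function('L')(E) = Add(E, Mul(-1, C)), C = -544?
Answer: -297273758166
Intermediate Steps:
Function('L')(E) = Add(544, E) (Function('L')(E) = Add(E, Mul(-1, -544)) = Add(E, 544) = Add(544, E))
Mul(Add(2123745, -422111), Add(Function('L')(-2005), -173238)) = Mul(Add(2123745, -422111), Add(Add(544, -2005), -173238)) = Mul(1701634, Add(-1461, -173238)) = Mul(1701634, -174699) = -297273758166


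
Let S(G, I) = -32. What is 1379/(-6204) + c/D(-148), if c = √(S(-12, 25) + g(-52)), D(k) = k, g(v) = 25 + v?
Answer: -1379/6204 - I*√59/148 ≈ -0.22228 - 0.0519*I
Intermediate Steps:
c = I*√59 (c = √(-32 + (25 - 52)) = √(-32 - 27) = √(-59) = I*√59 ≈ 7.6811*I)
1379/(-6204) + c/D(-148) = 1379/(-6204) + (I*√59)/(-148) = 1379*(-1/6204) + (I*√59)*(-1/148) = -1379/6204 - I*√59/148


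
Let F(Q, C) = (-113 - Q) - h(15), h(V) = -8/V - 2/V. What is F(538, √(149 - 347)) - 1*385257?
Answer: -1157722/3 ≈ -3.8591e+5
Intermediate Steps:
h(V) = -10/V
F(Q, C) = -337/3 - Q (F(Q, C) = (-113 - Q) - (-10)/15 = (-113 - Q) - 1*(-⅔) = (-113 - Q) + ⅔ = -337/3 - Q)
F(538, √(149 - 347)) - 1*385257 = (-337/3 - 1*538) - 1*385257 = (-337/3 - 538) - 385257 = -1951/3 - 385257 = -1157722/3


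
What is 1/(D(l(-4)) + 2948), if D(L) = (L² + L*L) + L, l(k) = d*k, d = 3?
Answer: 1/3224 ≈ 0.00031017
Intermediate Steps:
l(k) = 3*k
D(L) = L + 2*L² (D(L) = (L² + L²) + L = 2*L² + L = L + 2*L²)
1/(D(l(-4)) + 2948) = 1/((3*(-4))*(1 + 2*(3*(-4))) + 2948) = 1/(-12*(1 + 2*(-12)) + 2948) = 1/(-12*(1 - 24) + 2948) = 1/(-12*(-23) + 2948) = 1/(276 + 2948) = 1/3224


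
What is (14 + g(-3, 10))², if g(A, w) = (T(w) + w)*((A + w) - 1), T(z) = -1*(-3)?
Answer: 8464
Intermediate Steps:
T(z) = 3
g(A, w) = (3 + w)*(-1 + A + w) (g(A, w) = (3 + w)*((A + w) - 1) = (3 + w)*(-1 + A + w))
(14 + g(-3, 10))² = (14 + (-3 + 10² + 2*10 + 3*(-3) - 3*10))² = (14 + (-3 + 100 + 20 - 9 - 30))² = (14 + 78)² = 92² = 8464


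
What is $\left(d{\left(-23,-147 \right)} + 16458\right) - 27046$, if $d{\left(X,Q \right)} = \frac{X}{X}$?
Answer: $-10587$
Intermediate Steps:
$d{\left(X,Q \right)} = 1$
$\left(d{\left(-23,-147 \right)} + 16458\right) - 27046 = \left(1 + 16458\right) - 27046 = 16459 - 27046 = -10587$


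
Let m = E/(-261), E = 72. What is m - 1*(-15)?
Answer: 427/29 ≈ 14.724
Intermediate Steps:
m = -8/29 (m = 72/(-261) = 72*(-1/261) = -8/29 ≈ -0.27586)
m - 1*(-15) = -8/29 - 1*(-15) = -8/29 + 15 = 427/29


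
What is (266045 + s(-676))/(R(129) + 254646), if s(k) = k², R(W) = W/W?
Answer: 723021/254647 ≈ 2.8393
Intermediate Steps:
R(W) = 1
(266045 + s(-676))/(R(129) + 254646) = (266045 + (-676)²)/(1 + 254646) = (266045 + 456976)/254647 = 723021*(1/254647) = 723021/254647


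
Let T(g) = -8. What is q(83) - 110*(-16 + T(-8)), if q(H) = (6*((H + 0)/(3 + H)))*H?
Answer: 134187/43 ≈ 3120.6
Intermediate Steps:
q(H) = 6*H²/(3 + H) (q(H) = (6*(H/(3 + H)))*H = (6*H/(3 + H))*H = 6*H²/(3 + H))
q(83) - 110*(-16 + T(-8)) = 6*83²/(3 + 83) - 110*(-16 - 8) = 6*6889/86 - 110*(-24) = 6*6889*(1/86) - 1*(-2640) = 20667/43 + 2640 = 134187/43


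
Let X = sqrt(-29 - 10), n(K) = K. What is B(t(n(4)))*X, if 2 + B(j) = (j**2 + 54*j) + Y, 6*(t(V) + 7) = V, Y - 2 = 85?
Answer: -1952*I*sqrt(39)/9 ≈ -1354.5*I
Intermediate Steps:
Y = 87 (Y = 2 + 85 = 87)
t(V) = -7 + V/6
B(j) = 85 + j**2 + 54*j (B(j) = -2 + ((j**2 + 54*j) + 87) = -2 + (87 + j**2 + 54*j) = 85 + j**2 + 54*j)
X = I*sqrt(39) (X = sqrt(-39) = I*sqrt(39) ≈ 6.245*I)
B(t(n(4)))*X = (85 + (-7 + (1/6)*4)**2 + 54*(-7 + (1/6)*4))*(I*sqrt(39)) = (85 + (-7 + 2/3)**2 + 54*(-7 + 2/3))*(I*sqrt(39)) = (85 + (-19/3)**2 + 54*(-19/3))*(I*sqrt(39)) = (85 + 361/9 - 342)*(I*sqrt(39)) = -1952*I*sqrt(39)/9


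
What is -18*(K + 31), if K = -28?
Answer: -54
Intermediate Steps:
-18*(K + 31) = -18*(-28 + 31) = -18*3 = -54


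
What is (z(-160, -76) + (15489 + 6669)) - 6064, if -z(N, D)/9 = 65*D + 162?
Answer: 59096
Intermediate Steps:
z(N, D) = -1458 - 585*D (z(N, D) = -9*(65*D + 162) = -9*(162 + 65*D) = -1458 - 585*D)
(z(-160, -76) + (15489 + 6669)) - 6064 = ((-1458 - 585*(-76)) + (15489 + 6669)) - 6064 = ((-1458 + 44460) + 22158) - 6064 = (43002 + 22158) - 6064 = 65160 - 6064 = 59096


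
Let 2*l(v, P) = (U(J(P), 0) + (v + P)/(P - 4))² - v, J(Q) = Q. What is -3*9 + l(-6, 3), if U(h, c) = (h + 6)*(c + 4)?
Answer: 1473/2 ≈ 736.50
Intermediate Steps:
U(h, c) = (4 + c)*(6 + h) (U(h, c) = (6 + h)*(4 + c) = (4 + c)*(6 + h))
l(v, P) = (24 + 4*P + (P + v)/(-4 + P))²/2 - v/2 (l(v, P) = (((24 + 4*P + 6*0 + 0*P) + (v + P)/(P - 4))² - v)/2 = (((24 + 4*P + 0 + 0) + (P + v)/(-4 + P))² - v)/2 = (((24 + 4*P) + (P + v)/(-4 + P))² - v)/2 = ((24 + 4*P + (P + v)/(-4 + P))² - v)/2 = (24 + 4*P + (P + v)/(-4 + P))²/2 - v/2)
-3*9 + l(-6, 3) = -3*9 + (-½*(-6) + (-96 - 6 + 4*3² + 9*3)²/(2*(-4 + 3)²)) = -27 + (3 + (½)*(-96 - 6 + 4*9 + 27)²/(-1)²) = -27 + (3 + (½)*1*(-96 - 6 + 36 + 27)²) = -27 + (3 + (½)*1*(-39)²) = -27 + (3 + (½)*1*1521) = -27 + (3 + 1521/2) = -27 + 1527/2 = 1473/2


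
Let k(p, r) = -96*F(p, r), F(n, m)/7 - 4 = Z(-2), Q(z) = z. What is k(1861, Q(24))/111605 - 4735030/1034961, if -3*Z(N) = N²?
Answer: -530307673262/115506822405 ≈ -4.5911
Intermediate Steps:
Z(N) = -N²/3
F(n, m) = 56/3 (F(n, m) = 28 + 7*(-⅓*(-2)²) = 28 + 7*(-⅓*4) = 28 + 7*(-4/3) = 28 - 28/3 = 56/3)
k(p, r) = -1792 (k(p, r) = -96*56/3 = -1792)
k(1861, Q(24))/111605 - 4735030/1034961 = -1792/111605 - 4735030/1034961 = -530307673262/115506822405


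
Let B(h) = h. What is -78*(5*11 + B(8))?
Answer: -4914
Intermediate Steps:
-78*(5*11 + B(8)) = -78*(5*11 + 8) = -78*(55 + 8) = -78*63 = -4914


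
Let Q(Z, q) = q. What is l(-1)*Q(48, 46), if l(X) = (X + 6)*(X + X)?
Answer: -460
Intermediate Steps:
l(X) = 2*X*(6 + X) (l(X) = (6 + X)*(2*X) = 2*X*(6 + X))
l(-1)*Q(48, 46) = (2*(-1)*(6 - 1))*46 = (2*(-1)*5)*46 = -10*46 = -460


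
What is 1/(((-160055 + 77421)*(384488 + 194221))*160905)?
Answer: -1/7694644361712930 ≈ -1.2996e-16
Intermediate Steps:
1/(((-160055 + 77421)*(384488 + 194221))*160905) = (1/160905)/(-82634*578709) = (1/160905)/(-47821039506) = -1/47821039506*1/160905 = -1/7694644361712930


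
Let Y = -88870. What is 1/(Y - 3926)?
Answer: -1/92796 ≈ -1.0776e-5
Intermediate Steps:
1/(Y - 3926) = 1/(-88870 - 3926) = 1/(-92796) = -1/92796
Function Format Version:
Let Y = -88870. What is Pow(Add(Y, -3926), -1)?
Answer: Rational(-1, 92796) ≈ -1.0776e-5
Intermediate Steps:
Pow(Add(Y, -3926), -1) = Pow(Add(-88870, -3926), -1) = Pow(-92796, -1) = Rational(-1, 92796)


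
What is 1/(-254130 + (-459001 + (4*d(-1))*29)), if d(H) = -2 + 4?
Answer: -1/712899 ≈ -1.4027e-6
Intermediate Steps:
d(H) = 2
1/(-254130 + (-459001 + (4*d(-1))*29)) = 1/(-254130 + (-459001 + (4*2)*29)) = 1/(-254130 + (-459001 + 8*29)) = 1/(-254130 + (-459001 + 232)) = 1/(-254130 - 458769) = 1/(-712899) = -1/712899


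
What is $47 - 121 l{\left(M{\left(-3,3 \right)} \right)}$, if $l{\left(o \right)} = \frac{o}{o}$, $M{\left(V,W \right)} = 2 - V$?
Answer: $-74$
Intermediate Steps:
$l{\left(o \right)} = 1$
$47 - 121 l{\left(M{\left(-3,3 \right)} \right)} = 47 - 121 = -74$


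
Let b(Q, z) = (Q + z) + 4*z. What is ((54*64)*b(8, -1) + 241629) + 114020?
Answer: 366017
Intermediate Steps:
b(Q, z) = Q + 5*z
((54*64)*b(8, -1) + 241629) + 114020 = ((54*64)*(8 + 5*(-1)) + 241629) + 114020 = (3456*(8 - 5) + 241629) + 114020 = (3456*3 + 241629) + 114020 = (10368 + 241629) + 114020 = 251997 + 114020 = 366017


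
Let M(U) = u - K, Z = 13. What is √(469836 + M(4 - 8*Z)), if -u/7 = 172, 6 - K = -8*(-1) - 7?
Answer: √468627 ≈ 684.56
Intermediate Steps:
K = 5 (K = 6 - (-8*(-1) - 7) = 6 - (8 - 7) = 6 - 1*1 = 6 - 1 = 5)
u = -1204 (u = -7*172 = -1204)
M(U) = -1209 (M(U) = -1204 - 1*5 = -1204 - 5 = -1209)
√(469836 + M(4 - 8*Z)) = √(469836 - 1209) = √468627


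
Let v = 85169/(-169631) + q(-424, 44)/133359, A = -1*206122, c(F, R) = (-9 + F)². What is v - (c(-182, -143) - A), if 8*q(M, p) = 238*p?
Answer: -784018951686097/3231688647 ≈ -2.4260e+5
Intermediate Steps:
q(M, p) = 119*p/4 (q(M, p) = (238*p)/8 = 119*p/4)
A = -206122
v = -1590857956/3231688647 (v = 85169/(-169631) + ((119/4)*44)/133359 = 85169*(-1/169631) + 1309*(1/133359) = -12167/24233 + 1309/133359 = -1590857956/3231688647 ≈ -0.49227)
v - (c(-182, -143) - A) = -1590857956/3231688647 - ((-9 - 182)² - 1*(-206122)) = -1590857956/3231688647 - ((-191)² + 206122) = -1590857956/3231688647 - (36481 + 206122) = -1590857956/3231688647 - 1*242603 = -1590857956/3231688647 - 242603 = -784018951686097/3231688647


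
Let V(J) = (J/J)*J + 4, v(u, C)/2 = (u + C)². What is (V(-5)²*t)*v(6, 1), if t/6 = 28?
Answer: 16464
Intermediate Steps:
t = 168 (t = 6*28 = 168)
v(u, C) = 2*(C + u)² (v(u, C) = 2*(u + C)² = 2*(C + u)²)
V(J) = 4 + J (V(J) = 1*J + 4 = J + 4 = 4 + J)
(V(-5)²*t)*v(6, 1) = ((4 - 5)²*168)*(2*(1 + 6)²) = ((-1)²*168)*(2*7²) = (1*168)*(2*49) = 168*98 = 16464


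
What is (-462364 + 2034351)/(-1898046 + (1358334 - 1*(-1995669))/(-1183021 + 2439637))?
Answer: -219487112888/265012402037 ≈ -0.82821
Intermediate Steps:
(-462364 + 2034351)/(-1898046 + (1358334 - 1*(-1995669))/(-1183021 + 2439637)) = 1571987/(-1898046 + (1358334 + 1995669)/1256616) = 1571987/(-1898046 + 3354003*(1/1256616)) = 1571987/(-1898046 + 372667/139624) = 1571987/(-265012402037/139624) = 1571987*(-139624/265012402037) = -219487112888/265012402037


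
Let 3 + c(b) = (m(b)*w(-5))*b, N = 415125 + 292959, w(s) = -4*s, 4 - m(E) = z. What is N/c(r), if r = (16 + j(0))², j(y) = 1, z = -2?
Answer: 78676/3853 ≈ 20.419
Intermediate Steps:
m(E) = 6 (m(E) = 4 - 1*(-2) = 4 + 2 = 6)
r = 289 (r = (16 + 1)² = 17² = 289)
N = 708084
c(b) = -3 + 120*b (c(b) = -3 + (6*(-4*(-5)))*b = -3 + (6*20)*b = -3 + 120*b)
N/c(r) = 708084/(-3 + 120*289) = 708084/(-3 + 34680) = 708084/34677 = 708084*(1/34677) = 78676/3853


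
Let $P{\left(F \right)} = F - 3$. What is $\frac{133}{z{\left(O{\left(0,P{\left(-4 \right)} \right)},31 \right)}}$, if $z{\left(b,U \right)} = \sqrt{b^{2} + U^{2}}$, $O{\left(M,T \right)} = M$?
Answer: $\frac{133}{31} \approx 4.2903$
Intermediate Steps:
$P{\left(F \right)} = -3 + F$
$z{\left(b,U \right)} = \sqrt{U^{2} + b^{2}}$
$\frac{133}{z{\left(O{\left(0,P{\left(-4 \right)} \right)},31 \right)}} = \frac{133}{\sqrt{31^{2} + 0^{2}}} = \frac{133}{\sqrt{961 + 0}} = \frac{133}{\sqrt{961}} = \frac{133}{31}$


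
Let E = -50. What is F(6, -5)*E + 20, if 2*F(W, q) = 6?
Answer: -130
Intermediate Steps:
F(W, q) = 3 (F(W, q) = (1/2)*6 = 3)
F(6, -5)*E + 20 = 3*(-50) + 20 = -150 + 20 = -130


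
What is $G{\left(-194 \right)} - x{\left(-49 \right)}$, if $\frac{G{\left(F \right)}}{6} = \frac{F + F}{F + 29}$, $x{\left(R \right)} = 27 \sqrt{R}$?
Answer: $\frac{776}{55} - 189 i \approx 14.109 - 189.0 i$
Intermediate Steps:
$G{\left(F \right)} = \frac{12 F}{29 + F}$ ($G{\left(F \right)} = 6 \frac{F + F}{F + 29} = 6 \frac{2 F}{29 + F} = \frac{12 F}{29 + F}$)
$G{\left(-194 \right)} - x{\left(-49 \right)} = 12 \left(-194\right) \frac{1}{29 - 194} - 27 \sqrt{-49} = 12 \left(-194\right) \frac{1}{-165} - 27 \cdot 7 i = 12 \left(-194\right) \left(- \frac{1}{165}\right) - 189 i = \frac{776}{55} - 189 i$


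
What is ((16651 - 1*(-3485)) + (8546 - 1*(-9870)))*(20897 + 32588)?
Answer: 2061953720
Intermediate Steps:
((16651 - 1*(-3485)) + (8546 - 1*(-9870)))*(20897 + 32588) = ((16651 + 3485) + (8546 + 9870))*53485 = (20136 + 18416)*53485 = 38552*53485 = 2061953720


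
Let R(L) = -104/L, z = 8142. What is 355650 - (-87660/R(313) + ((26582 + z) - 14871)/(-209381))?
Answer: 499898700583/5443906 ≈ 91827.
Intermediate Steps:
355650 - (-87660/R(313) + ((26582 + z) - 14871)/(-209381)) = 355650 - (-87660/((-104/313)) + ((26582 + 8142) - 14871)/(-209381)) = 355650 - (-87660/((-104*1/313)) + (34724 - 14871)*(-1/209381)) = 355650 - (-87660/(-104/313) + 19853*(-1/209381)) = 355650 - (-87660*(-313/104) - 19853/209381) = 355650 - (6859395/26 - 19853/209381) = 355650 - 1*1436226468317/5443906 = 355650 - 1436226468317/5443906 = 499898700583/5443906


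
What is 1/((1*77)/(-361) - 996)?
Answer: -361/359633 ≈ -0.0010038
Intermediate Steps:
1/((1*77)/(-361) - 996) = 1/(77*(-1/361) - 996) = 1/(-77/361 - 996) = 1/(-359633/361) = -361/359633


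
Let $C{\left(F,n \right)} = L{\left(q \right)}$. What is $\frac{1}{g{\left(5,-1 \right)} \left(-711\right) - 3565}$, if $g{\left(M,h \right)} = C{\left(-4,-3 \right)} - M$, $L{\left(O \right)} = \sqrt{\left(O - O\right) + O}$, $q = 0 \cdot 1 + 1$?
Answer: $- \frac{1}{721} \approx -0.001387$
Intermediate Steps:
$q = 1$ ($q = 0 + 1 = 1$)
$L{\left(O \right)} = \sqrt{O}$ ($L{\left(O \right)} = \sqrt{0 + O} = \sqrt{O}$)
$C{\left(F,n \right)} = 1$ ($C{\left(F,n \right)} = \sqrt{1} = 1$)
$g{\left(M,h \right)} = 1 - M$
$\frac{1}{g{\left(5,-1 \right)} \left(-711\right) - 3565} = \frac{1}{\left(1 - 5\right) \left(-711\right) - 3565} = \frac{1}{\left(-4\right) \left(-711\right) - 3565} = \frac{1}{2844 - 3565} = \frac{1}{-721} = - \frac{1}{721}$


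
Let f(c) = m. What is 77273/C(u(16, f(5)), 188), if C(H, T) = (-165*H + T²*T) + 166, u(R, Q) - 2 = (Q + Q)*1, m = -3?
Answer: 77273/6645498 ≈ 0.011628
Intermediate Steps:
f(c) = -3
u(R, Q) = 2 + 2*Q (u(R, Q) = 2 + (Q + Q)*1 = 2 + (2*Q)*1 = 2 + 2*Q)
C(H, T) = 166 + T³ - 165*H (C(H, T) = (-165*H + T³) + 166 = (T³ - 165*H) + 166 = 166 + T³ - 165*H)
77273/C(u(16, f(5)), 188) = 77273/(166 + 188³ - 165*(2 + 2*(-3))) = 77273/(166 + 6644672 - 165*(2 - 6)) = 77273/(166 + 6644672 - 165*(-4)) = 77273/(166 + 6644672 + 660) = 77273/6645498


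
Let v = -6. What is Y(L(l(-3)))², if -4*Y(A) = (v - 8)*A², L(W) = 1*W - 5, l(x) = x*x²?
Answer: 12845056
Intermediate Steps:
l(x) = x³
L(W) = -5 + W (L(W) = W - 5 = -5 + W)
Y(A) = 7*A²/2 (Y(A) = -(-6 - 8)*A²/4 = -(-7)*A²/2 = 7*A²/2)
Y(L(l(-3)))² = (7*(-5 + (-3)³)²/2)² = (7*(-5 - 27)²/2)² = ((7/2)*(-32)²)² = ((7/2)*1024)² = 3584² = 12845056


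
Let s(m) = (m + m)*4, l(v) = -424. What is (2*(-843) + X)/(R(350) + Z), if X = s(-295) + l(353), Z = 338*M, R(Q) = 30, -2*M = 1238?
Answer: 2235/104596 ≈ 0.021368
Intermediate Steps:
M = -619 (M = -1/2*1238 = -619)
Z = -209222 (Z = 338*(-619) = -209222)
s(m) = 8*m (s(m) = (2*m)*4 = 8*m)
X = -2784 (X = 8*(-295) - 424 = -2360 - 424 = -2784)
(2*(-843) + X)/(R(350) + Z) = (2*(-843) - 2784)/(30 - 209222) = (-1686 - 2784)/(-209192) = -4470*(-1/209192) = 2235/104596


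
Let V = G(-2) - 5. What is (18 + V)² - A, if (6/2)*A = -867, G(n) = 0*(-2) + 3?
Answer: 545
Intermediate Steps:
G(n) = 3 (G(n) = 0 + 3 = 3)
V = -2 (V = 3 - 5 = -2)
A = -289 (A = (⅓)*(-867) = -289)
(18 + V)² - A = (18 - 2)² - 1*(-289) = 16² + 289 = 256 + 289 = 545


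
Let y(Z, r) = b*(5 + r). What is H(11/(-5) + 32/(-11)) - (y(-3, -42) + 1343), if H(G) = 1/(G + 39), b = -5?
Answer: -2848137/1864 ≈ -1528.0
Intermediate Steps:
y(Z, r) = -25 - 5*r (y(Z, r) = -5*(5 + r) = -25 - 5*r)
H(G) = 1/(39 + G)
H(11/(-5) + 32/(-11)) - (y(-3, -42) + 1343) = 1/(39 + (11/(-5) + 32/(-11))) - ((-25 - 5*(-42)) + 1343) = 1/(39 + (11*(-⅕) + 32*(-1/11))) - ((-25 + 210) + 1343) = 1/(39 + (-11/5 - 32/11)) - (185 + 1343) = 1/(39 - 281/55) - 1*1528 = 1/(1864/55) - 1528 = 55/1864 - 1528 = -2848137/1864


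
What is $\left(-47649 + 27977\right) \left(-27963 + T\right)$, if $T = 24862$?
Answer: $61002872$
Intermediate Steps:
$\left(-47649 + 27977\right) \left(-27963 + T\right) = \left(-47649 + 27977\right) \left(-27963 + 24862\right) = \left(-19672\right) \left(-3101\right) = 61002872$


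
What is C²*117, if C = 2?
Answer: 468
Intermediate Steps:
C²*117 = 2²*117 = 4*117 = 468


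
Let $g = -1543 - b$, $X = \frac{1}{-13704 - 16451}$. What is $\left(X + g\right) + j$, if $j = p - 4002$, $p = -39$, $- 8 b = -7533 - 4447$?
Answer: $- \frac{427085267}{60310} \approx -7081.5$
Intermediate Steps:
$b = \frac{2995}{2}$ ($b = - \frac{-7533 - 4447}{8} = \left(- \frac{1}{8}\right) \left(-11980\right) = \frac{2995}{2} \approx 1497.5$)
$j = -4041$ ($j = -39 - 4002 = -4041$)
$X = - \frac{1}{30155}$ ($X = \frac{1}{-30155} = - \frac{1}{30155} \approx -3.3162 \cdot 10^{-5}$)
$g = - \frac{6081}{2}$ ($g = -1543 - \frac{2995}{2} = - \frac{6081}{2} \approx -3040.5$)
$\left(X + g\right) + j = \left(- \frac{1}{30155} - \frac{6081}{2}\right) - 4041 = - \frac{183372557}{60310} - 4041 = - \frac{427085267}{60310}$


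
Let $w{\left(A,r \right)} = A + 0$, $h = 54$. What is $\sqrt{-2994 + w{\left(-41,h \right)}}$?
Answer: $i \sqrt{3035} \approx 55.091 i$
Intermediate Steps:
$w{\left(A,r \right)} = A$
$\sqrt{-2994 + w{\left(-41,h \right)}} = \sqrt{-2994 - 41} = \sqrt{-3035} = i \sqrt{3035}$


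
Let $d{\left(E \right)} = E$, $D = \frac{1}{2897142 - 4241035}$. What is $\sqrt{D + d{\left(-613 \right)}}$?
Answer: $\frac{23 i \sqrt{2092831129970}}{1343893} \approx 24.759 i$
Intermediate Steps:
$D = - \frac{1}{1343893}$ ($D = \frac{1}{-1343893} = - \frac{1}{1343893} \approx -7.4411 \cdot 10^{-7}$)
$\sqrt{D + d{\left(-613 \right)}} = \sqrt{- \frac{1}{1343893} - 613} = \sqrt{- \frac{823806410}{1343893}} = \frac{23 i \sqrt{2092831129970}}{1343893}$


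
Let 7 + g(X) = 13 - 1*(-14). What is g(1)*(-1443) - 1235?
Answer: -30095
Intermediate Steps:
g(X) = 20 (g(X) = -7 + (13 - 1*(-14)) = -7 + (13 + 14) = -7 + 27 = 20)
g(1)*(-1443) - 1235 = 20*(-1443) - 1235 = -28860 - 1235 = -30095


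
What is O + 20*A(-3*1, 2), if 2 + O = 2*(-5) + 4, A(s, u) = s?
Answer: -68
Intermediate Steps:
O = -8 (O = -2 + (2*(-5) + 4) = -2 + (-10 + 4) = -2 - 6 = -8)
O + 20*A(-3*1, 2) = -8 + 20*(-3*1) = -8 + 20*(-3) = -8 - 60 = -68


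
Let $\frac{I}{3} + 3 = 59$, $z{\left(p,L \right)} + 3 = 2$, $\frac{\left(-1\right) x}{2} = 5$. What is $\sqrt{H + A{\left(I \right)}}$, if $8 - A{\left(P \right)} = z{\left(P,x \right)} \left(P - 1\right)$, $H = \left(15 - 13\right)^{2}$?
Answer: $\sqrt{179} \approx 13.379$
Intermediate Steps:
$x = -10$ ($x = \left(-2\right) 5 = -10$)
$z{\left(p,L \right)} = -1$ ($z{\left(p,L \right)} = -3 + 2 = -1$)
$I = 168$ ($I = -9 + 3 \cdot 59 = -9 + 177 = 168$)
$H = 4$ ($H = 2^{2} = 4$)
$A{\left(P \right)} = 7 + P$ ($A{\left(P \right)} = 8 - - (P - 1) = 8 - - (-1 + P) = 8 - \left(1 - P\right) = 8 + \left(-1 + P\right) = 7 + P$)
$\sqrt{H + A{\left(I \right)}} = \sqrt{4 + \left(7 + 168\right)} = \sqrt{4 + 175} = \sqrt{179}$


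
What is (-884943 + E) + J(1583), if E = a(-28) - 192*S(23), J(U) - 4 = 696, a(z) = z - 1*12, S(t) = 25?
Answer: -889083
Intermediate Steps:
a(z) = -12 + z (a(z) = z - 12 = -12 + z)
J(U) = 700 (J(U) = 4 + 696 = 700)
E = -4840 (E = (-12 - 28) - 192*25 = -40 - 4800 = -4840)
(-884943 + E) + J(1583) = (-884943 - 4840) + 700 = -889783 + 700 = -889083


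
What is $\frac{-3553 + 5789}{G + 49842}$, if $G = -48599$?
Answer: $\frac{2236}{1243} \approx 1.7989$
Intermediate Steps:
$\frac{-3553 + 5789}{G + 49842} = \frac{-3553 + 5789}{-48599 + 49842} = \frac{2236}{1243}$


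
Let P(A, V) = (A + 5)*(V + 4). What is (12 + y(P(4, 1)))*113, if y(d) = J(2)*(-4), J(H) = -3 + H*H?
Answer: 904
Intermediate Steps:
P(A, V) = (4 + V)*(5 + A) (P(A, V) = (5 + A)*(4 + V) = (4 + V)*(5 + A))
J(H) = -3 + H²
y(d) = -4 (y(d) = (-3 + 2²)*(-4) = (-3 + 4)*(-4) = 1*(-4) = -4)
(12 + y(P(4, 1)))*113 = (12 - 4)*113 = 8*113 = 904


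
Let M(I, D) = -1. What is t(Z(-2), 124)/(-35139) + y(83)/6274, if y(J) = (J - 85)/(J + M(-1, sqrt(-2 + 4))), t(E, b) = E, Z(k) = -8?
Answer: 2022733/9038945526 ≈ 0.00022378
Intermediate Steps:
y(J) = (-85 + J)/(-1 + J) (y(J) = (J - 85)/(J - 1) = (-85 + J)/(-1 + J))
t(Z(-2), 124)/(-35139) + y(83)/6274 = -8/(-35139) + ((-85 + 83)/(-1 + 83))/6274 = -8*(-1/35139) + (-2/82)*(1/6274) = 8/35139 + ((1/82)*(-2))*(1/6274) = 8/35139 - 1/41*1/6274 = 8/35139 - 1/257234 = 2022733/9038945526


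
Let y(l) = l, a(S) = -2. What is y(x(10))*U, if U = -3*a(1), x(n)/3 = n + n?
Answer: 360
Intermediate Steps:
x(n) = 6*n (x(n) = 3*(n + n) = 3*(2*n) = 6*n)
U = 6 (U = -3*(-2) = 6)
y(x(10))*U = (6*10)*6 = 60*6 = 360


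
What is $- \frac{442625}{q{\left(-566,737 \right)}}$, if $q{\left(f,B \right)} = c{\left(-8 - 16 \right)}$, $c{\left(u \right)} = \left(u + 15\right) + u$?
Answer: $\frac{442625}{33} \approx 13413.0$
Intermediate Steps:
$c{\left(u \right)} = 15 + 2 u$ ($c{\left(u \right)} = \left(15 + u\right) + u = 15 + 2 u$)
$q{\left(f,B \right)} = -33$ ($q{\left(f,B \right)} = 15 + 2 \left(-8 - 16\right) = 15 + 2 \left(-24\right) = 15 - 48 = -33$)
$- \frac{442625}{q{\left(-566,737 \right)}} = - \frac{442625}{-33} = \left(-442625\right) \left(- \frac{1}{33}\right) = \frac{442625}{33}$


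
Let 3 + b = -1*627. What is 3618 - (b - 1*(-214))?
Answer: 4034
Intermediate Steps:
b = -630 (b = -3 - 1*627 = -3 - 627 = -630)
3618 - (b - 1*(-214)) = 3618 - (-630 - 1*(-214)) = 3618 - (-630 + 214) = 3618 - 1*(-416) = 3618 + 416 = 4034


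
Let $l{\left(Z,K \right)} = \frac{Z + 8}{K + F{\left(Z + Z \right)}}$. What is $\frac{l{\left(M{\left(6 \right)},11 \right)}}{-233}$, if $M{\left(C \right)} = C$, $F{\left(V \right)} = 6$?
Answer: $- \frac{14}{3961} \approx -0.0035345$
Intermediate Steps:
$l{\left(Z,K \right)} = \frac{8 + Z}{6 + K}$ ($l{\left(Z,K \right)} = \frac{Z + 8}{K + 6} = \frac{8 + Z}{6 + K}$)
$\frac{l{\left(M{\left(6 \right)},11 \right)}}{-233} = \frac{\frac{1}{6 + 11} \left(8 + 6\right)}{-233} = \frac{1}{17} \cdot 14 \left(- \frac{1}{233}\right) = \frac{14}{17} \left(- \frac{1}{233}\right) = - \frac{14}{3961}$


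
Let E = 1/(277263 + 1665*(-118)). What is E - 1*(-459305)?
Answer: 37108628866/80793 ≈ 4.5931e+5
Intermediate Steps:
E = 1/80793 (E = 1/(277263 - 196470) = 1/80793 ≈ 1.2377e-5)
E - 1*(-459305) = 1/80793 - 1*(-459305) = 1/80793 + 459305 = 37108628866/80793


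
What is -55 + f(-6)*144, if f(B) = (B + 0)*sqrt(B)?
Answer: -55 - 864*I*sqrt(6) ≈ -55.0 - 2116.4*I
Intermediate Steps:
f(B) = B**(3/2) (f(B) = B*sqrt(B) = B**(3/2))
-55 + f(-6)*144 = -55 + (-6)**(3/2)*144 = -55 - 6*I*sqrt(6)*144 = -55 - 864*I*sqrt(6)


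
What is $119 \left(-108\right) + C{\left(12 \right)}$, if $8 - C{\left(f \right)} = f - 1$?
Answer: $-12855$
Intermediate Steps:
$C{\left(f \right)} = 9 - f$ ($C{\left(f \right)} = 8 - \left(f - 1\right) = 8 - \left(-1 + f\right) = 9 - f$)
$119 \left(-108\right) + C{\left(12 \right)} = 119 \left(-108\right) + \left(9 - 12\right) = -12852 + \left(9 - 12\right) = -12852 - 3 = -12855$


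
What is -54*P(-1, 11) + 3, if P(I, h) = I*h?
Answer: 597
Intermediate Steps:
-54*P(-1, 11) + 3 = -(-54)*11 + 3 = -54*(-11) + 3 = 594 + 3 = 597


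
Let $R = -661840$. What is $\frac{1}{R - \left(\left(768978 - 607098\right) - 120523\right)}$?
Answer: $- \frac{1}{703197} \approx -1.4221 \cdot 10^{-6}$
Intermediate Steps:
$\frac{1}{R - \left(\left(768978 - 607098\right) - 120523\right)} = \frac{1}{-661840 - \left(\left(768978 - 607098\right) - 120523\right)} = \frac{1}{-661840 - \left(161880 - 120523\right)} = \frac{1}{-661840 - 41357} = \frac{1}{-703197} = - \frac{1}{703197}$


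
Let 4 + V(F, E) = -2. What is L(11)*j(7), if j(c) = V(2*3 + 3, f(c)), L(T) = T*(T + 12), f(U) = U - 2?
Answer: -1518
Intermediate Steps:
f(U) = -2 + U
L(T) = T*(12 + T)
V(F, E) = -6 (V(F, E) = -4 - 2 = -6)
j(c) = -6
L(11)*j(7) = (11*(12 + 11))*(-6) = (11*23)*(-6) = 253*(-6) = -1518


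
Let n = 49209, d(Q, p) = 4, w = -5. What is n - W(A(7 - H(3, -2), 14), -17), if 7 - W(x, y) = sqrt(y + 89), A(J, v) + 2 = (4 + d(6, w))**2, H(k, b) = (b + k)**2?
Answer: 49202 + 6*sqrt(2) ≈ 49211.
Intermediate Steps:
A(J, v) = 62 (A(J, v) = -2 + (4 + 4)**2 = -2 + 8**2 = -2 + 64 = 62)
W(x, y) = 7 - sqrt(89 + y) (W(x, y) = 7 - sqrt(y + 89) = 7 - sqrt(89 + y))
n - W(A(7 - H(3, -2), 14), -17) = 49209 - (7 - sqrt(89 - 17)) = 49209 - (7 - sqrt(72)) = 49209 - (7 - 6*sqrt(2)) = 49209 + (-7 + 6*sqrt(2)) = 49202 + 6*sqrt(2)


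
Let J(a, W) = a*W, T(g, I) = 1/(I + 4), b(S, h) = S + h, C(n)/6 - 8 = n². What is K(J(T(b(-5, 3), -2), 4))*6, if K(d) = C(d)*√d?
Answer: 432*√2 ≈ 610.94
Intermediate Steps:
C(n) = 48 + 6*n²
T(g, I) = 1/(4 + I)
J(a, W) = W*a
K(d) = √d*(48 + 6*d²) (K(d) = (48 + 6*d²)*√d = √d*(48 + 6*d²))
K(J(T(b(-5, 3), -2), 4))*6 = (6*√(4/(4 - 2))*(8 + (4/(4 - 2))²))*6 = (6*√(4/2)*(8 + (4/2)²))*6 = (6*√(4*(½))*(8 + (4*(½))²))*6 = (6*√2*(8 + 2²))*6 = (6*√2*(8 + 4))*6 = (6*√2*12)*6 = (72*√2)*6 = 432*√2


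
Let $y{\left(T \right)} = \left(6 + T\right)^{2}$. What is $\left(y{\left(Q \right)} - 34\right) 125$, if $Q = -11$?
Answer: $-1125$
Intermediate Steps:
$\left(y{\left(Q \right)} - 34\right) 125 = \left(\left(6 - 11\right)^{2} - 34\right) 125 = \left(\left(-5\right)^{2} - 34\right) 125 = \left(25 - 34\right) 125 = \left(-9\right) 125 = -1125$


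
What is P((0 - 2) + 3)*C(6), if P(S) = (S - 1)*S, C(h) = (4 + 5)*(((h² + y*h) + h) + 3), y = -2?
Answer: 0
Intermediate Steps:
C(h) = 27 - 9*h + 9*h² (C(h) = (4 + 5)*(((h² - 2*h) + h) + 3) = 9*((h² - h) + 3) = 9*(3 + h² - h) = 27 - 9*h + 9*h²)
P(S) = S*(-1 + S) (P(S) = (-1 + S)*S = S*(-1 + S))
P((0 - 2) + 3)*C(6) = (((0 - 2) + 3)*(-1 + ((0 - 2) + 3)))*(27 - 9*6 + 9*6²) = ((-2 + 3)*(-1 + (-2 + 3)))*(27 - 54 + 9*36) = (1*(-1 + 1))*(27 - 54 + 324) = (1*0)*297 = 0*297 = 0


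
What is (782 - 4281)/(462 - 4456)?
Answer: 3499/3994 ≈ 0.87606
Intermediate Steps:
(782 - 4281)/(462 - 4456) = -3499/(-3994) = -3499*(-1/3994) = 3499/3994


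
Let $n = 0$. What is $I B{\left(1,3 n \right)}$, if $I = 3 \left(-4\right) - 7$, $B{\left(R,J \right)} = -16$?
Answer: $304$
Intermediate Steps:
$I = -19$ ($I = -12 - 7 = -19$)
$I B{\left(1,3 n \right)} = \left(-19\right) \left(-16\right) = 304$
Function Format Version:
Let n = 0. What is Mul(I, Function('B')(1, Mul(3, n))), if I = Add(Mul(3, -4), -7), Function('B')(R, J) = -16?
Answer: 304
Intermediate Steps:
I = -19 (I = Add(-12, -7) = -19)
Mul(I, Function('B')(1, Mul(3, n))) = Mul(-19, -16) = 304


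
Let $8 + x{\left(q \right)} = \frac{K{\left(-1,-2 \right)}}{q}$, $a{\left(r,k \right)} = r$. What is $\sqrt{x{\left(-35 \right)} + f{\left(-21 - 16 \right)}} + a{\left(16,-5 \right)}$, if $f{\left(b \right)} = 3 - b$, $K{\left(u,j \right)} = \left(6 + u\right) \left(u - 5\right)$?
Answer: $16 + \frac{\sqrt{1610}}{7} \approx 21.732$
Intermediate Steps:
$K{\left(u,j \right)} = \left(-5 + u\right) \left(6 + u\right)$ ($K{\left(u,j \right)} = \left(6 + u\right) \left(-5 + u\right) = \left(-5 + u\right) \left(6 + u\right)$)
$x{\left(q \right)} = -8 - \frac{30}{q}$ ($x{\left(q \right)} = -8 + \frac{-30 - 1 + \left(-1\right)^{2}}{q} = -8 + \frac{-30 - 1 + 1}{q} = -8 - \frac{30}{q}$)
$\sqrt{x{\left(-35 \right)} + f{\left(-21 - 16 \right)}} + a{\left(16,-5 \right)} = \sqrt{\left(-8 - \frac{30}{-35}\right) + \left(3 - \left(-21 - 16\right)\right)} + 16 = \sqrt{\left(-8 - - \frac{6}{7}\right) + \left(3 - -37\right)} + 16 = \sqrt{\left(-8 + \frac{6}{7}\right) + \left(3 + 37\right)} + 16 = \sqrt{- \frac{50}{7} + 40} + 16 = \sqrt{\frac{230}{7}} + 16 = \frac{\sqrt{1610}}{7} + 16 = 16 + \frac{\sqrt{1610}}{7}$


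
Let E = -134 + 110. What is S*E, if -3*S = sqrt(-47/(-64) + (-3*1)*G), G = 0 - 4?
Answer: sqrt(815) ≈ 28.548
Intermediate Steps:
G = -4
E = -24
S = -sqrt(815)/24 (S = -sqrt(-47/(-64) - 3*1*(-4))/3 = -sqrt(-47*(-1/64) - 3*(-4))/3 = -sqrt(47/64 + 12)/3 = -sqrt(815)/24 ≈ -1.1895)
S*E = -sqrt(815)/24*(-24) = sqrt(815)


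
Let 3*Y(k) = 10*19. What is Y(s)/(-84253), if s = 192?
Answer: -190/252759 ≈ -0.00075170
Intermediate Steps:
Y(k) = 190/3 (Y(k) = (10*19)/3 = (⅓)*190 = 190/3)
Y(s)/(-84253) = (190/3)/(-84253) = (190/3)*(-1/84253) = -190/252759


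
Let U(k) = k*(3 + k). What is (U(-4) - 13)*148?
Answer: -1332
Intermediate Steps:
(U(-4) - 13)*148 = (-4*(3 - 4) - 13)*148 = (-4*(-1) - 13)*148 = (4 - 13)*148 = -9*148 = -1332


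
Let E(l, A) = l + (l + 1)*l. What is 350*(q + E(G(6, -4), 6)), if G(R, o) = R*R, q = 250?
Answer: 566300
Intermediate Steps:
G(R, o) = R²
E(l, A) = l + l*(1 + l) (E(l, A) = l + (1 + l)*l = l + l*(1 + l))
350*(q + E(G(6, -4), 6)) = 350*(250 + 6²*(2 + 6²)) = 350*(250 + 36*(2 + 36)) = 350*(250 + 36*38) = 350*(250 + 1368) = 350*1618 = 566300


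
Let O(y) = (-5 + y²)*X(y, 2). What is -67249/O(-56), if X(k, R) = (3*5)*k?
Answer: 9607/375720 ≈ 0.025570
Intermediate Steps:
X(k, R) = 15*k
O(y) = 15*y*(-5 + y²) (O(y) = (-5 + y²)*(15*y) = 15*y*(-5 + y²))
-67249/O(-56) = -67249*(-1/(840*(-5 + (-56)²))) = -67249*(-1/(840*(-5 + 3136))) = -67249/(15*(-56)*3131) = -67249/(-2630040) = -67249*(-1/2630040) = 9607/375720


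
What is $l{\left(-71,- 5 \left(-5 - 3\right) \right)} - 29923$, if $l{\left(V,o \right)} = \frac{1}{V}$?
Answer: $- \frac{2124534}{71} \approx -29923.0$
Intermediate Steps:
$l{\left(-71,- 5 \left(-5 - 3\right) \right)} - 29923 = \frac{1}{-71} - 29923 = - \frac{1}{71} - 29923 = - \frac{2124534}{71}$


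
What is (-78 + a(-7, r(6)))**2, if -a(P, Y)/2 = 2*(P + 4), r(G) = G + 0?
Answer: 4356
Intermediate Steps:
r(G) = G
a(P, Y) = -16 - 4*P (a(P, Y) = -4*(P + 4) = -4*(4 + P) = -2*(8 + 2*P) = -16 - 4*P)
(-78 + a(-7, r(6)))**2 = (-78 + (-16 - 4*(-7)))**2 = (-78 + (-16 + 28))**2 = (-78 + 12)**2 = (-66)**2 = 4356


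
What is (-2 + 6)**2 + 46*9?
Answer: 430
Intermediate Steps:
(-2 + 6)**2 + 46*9 = 4**2 + 414 = 16 + 414 = 430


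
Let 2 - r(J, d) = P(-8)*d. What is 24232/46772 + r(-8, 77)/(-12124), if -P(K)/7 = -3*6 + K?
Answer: 59322377/35441483 ≈ 1.6738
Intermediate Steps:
P(K) = 126 - 7*K (P(K) = -7*(-3*6 + K) = -7*(-18 + K) = 126 - 7*K)
r(J, d) = 2 - 182*d (r(J, d) = 2 - (126 - 7*(-8))*d = 2 - (126 + 56)*d = 2 - 182*d)
24232/46772 + r(-8, 77)/(-12124) = 24232/46772 + (2 - 182*77)/(-12124) = 24232*(1/46772) + (2 - 14014)*(-1/12124) = 6058/11693 - 14012*(-1/12124) = 6058/11693 + 3503/3031 = 59322377/35441483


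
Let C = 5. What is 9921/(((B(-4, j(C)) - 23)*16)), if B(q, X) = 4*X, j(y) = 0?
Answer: -9921/368 ≈ -26.959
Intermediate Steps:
9921/(((B(-4, j(C)) - 23)*16)) = 9921/(((4*0 - 23)*16)) = 9921/(((0 - 23)*16)) = 9921/((-23*16)) = 9921/(-368) = 9921*(-1/368) = -9921/368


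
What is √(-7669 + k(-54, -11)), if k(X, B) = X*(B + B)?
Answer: I*√6481 ≈ 80.505*I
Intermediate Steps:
k(X, B) = 2*B*X (k(X, B) = X*(2*B) = 2*B*X)
√(-7669 + k(-54, -11)) = √(-7669 + 2*(-11)*(-54)) = √(-7669 + 1188) = √(-6481) = I*√6481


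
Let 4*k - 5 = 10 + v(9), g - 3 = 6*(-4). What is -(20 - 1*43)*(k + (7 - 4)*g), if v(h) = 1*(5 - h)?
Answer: -5543/4 ≈ -1385.8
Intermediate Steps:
g = -21 (g = 3 + 6*(-4) = 3 - 24 = -21)
v(h) = 5 - h
k = 11/4 (k = 5/4 + (10 + (5 - 1*9))/4 = 5/4 + (10 + (5 - 9))/4 = 5/4 + (10 - 4)/4 = 5/4 + (¼)*6 = 5/4 + 3/2 = 11/4 ≈ 2.7500)
-(20 - 1*43)*(k + (7 - 4)*g) = -(20 - 1*43)*(11/4 + (7 - 4)*(-21)) = -(20 - 43)*(11/4 + 3*(-21)) = -(-23)*(11/4 - 63) = -(-23)*(-241)/4 = -1*5543/4 = -5543/4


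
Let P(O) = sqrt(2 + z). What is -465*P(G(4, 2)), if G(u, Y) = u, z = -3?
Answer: -465*I ≈ -465.0*I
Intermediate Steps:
P(O) = I (P(O) = sqrt(2 - 3) = sqrt(-1) = I)
-465*P(G(4, 2)) = -465*I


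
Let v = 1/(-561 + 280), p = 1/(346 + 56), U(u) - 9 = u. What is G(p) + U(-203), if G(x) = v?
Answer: -54515/281 ≈ -194.00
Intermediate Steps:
U(u) = 9 + u
p = 1/402 ≈ 0.0024876
v = -1/281 (v = 1/(-281) = -1/281 ≈ -0.0035587)
G(x) = -1/281
G(p) + U(-203) = -1/281 + (9 - 203) = -1/281 - 194 = -54515/281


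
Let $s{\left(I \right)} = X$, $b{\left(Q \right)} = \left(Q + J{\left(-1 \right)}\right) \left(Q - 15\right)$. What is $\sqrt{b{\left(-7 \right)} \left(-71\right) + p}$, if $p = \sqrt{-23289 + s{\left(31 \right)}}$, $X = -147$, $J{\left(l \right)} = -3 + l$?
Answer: $\sqrt{-17182 + 6 i \sqrt{651}} \approx 0.5839 + 131.08 i$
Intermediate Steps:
$b{\left(Q \right)} = \left(-15 + Q\right) \left(-4 + Q\right)$ ($b{\left(Q \right)} = \left(Q - 4\right) \left(Q - 15\right) = \left(Q - 4\right) \left(-15 + Q\right) = \left(-4 + Q\right) \left(-15 + Q\right) = \left(-15 + Q\right) \left(-4 + Q\right)$)
$s{\left(I \right)} = -147$
$p = 6 i \sqrt{651}$ ($p = \sqrt{-23289 - 147} = \sqrt{-23436} = 6 i \sqrt{651} \approx 153.09 i$)
$\sqrt{b{\left(-7 \right)} \left(-71\right) + p} = \sqrt{\left(60 + \left(-7\right)^{2} - -133\right) \left(-71\right) + 6 i \sqrt{651}} = \sqrt{\left(60 + 49 + 133\right) \left(-71\right) + 6 i \sqrt{651}} = \sqrt{242 \left(-71\right) + 6 i \sqrt{651}} = \sqrt{-17182 + 6 i \sqrt{651}}$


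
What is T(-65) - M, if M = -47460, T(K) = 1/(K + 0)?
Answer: 3084899/65 ≈ 47460.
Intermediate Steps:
T(K) = 1/K
T(-65) - M = 1/(-65) - 1*(-47460) = -1/65 + 47460 = 3084899/65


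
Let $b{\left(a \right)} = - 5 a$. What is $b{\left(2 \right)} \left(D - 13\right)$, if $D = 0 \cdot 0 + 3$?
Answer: $100$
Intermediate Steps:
$D = 3$ ($D = 0 + 3 = 3$)
$b{\left(2 \right)} \left(D - 13\right) = \left(-5\right) 2 \left(3 - 13\right) = \left(-10\right) \left(-10\right) = 100$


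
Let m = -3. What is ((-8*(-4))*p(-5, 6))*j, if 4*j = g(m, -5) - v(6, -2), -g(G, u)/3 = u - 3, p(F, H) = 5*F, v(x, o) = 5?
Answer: -3800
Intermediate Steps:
g(G, u) = 9 - 3*u (g(G, u) = -3*(u - 3) = -3*(-3 + u) = 9 - 3*u)
j = 19/4 (j = ((9 - 3*(-5)) - 1*5)/4 = ((9 + 15) - 5)/4 = (24 - 5)/4 = (¼)*19 = 19/4 ≈ 4.7500)
((-8*(-4))*p(-5, 6))*j = ((-8*(-4))*(5*(-5)))*(19/4) = (32*(-25))*(19/4) = -800*19/4 = -3800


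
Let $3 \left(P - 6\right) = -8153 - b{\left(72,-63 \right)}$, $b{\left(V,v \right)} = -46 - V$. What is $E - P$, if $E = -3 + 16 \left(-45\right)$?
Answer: $\frac{5848}{3} \approx 1949.3$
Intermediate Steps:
$P = - \frac{8017}{3}$ ($P = 6 + \frac{-8153 - \left(-46 - 72\right)}{3} = 6 + \frac{-8153 - -118}{3} = 6 + \frac{-8153 + 118}{3} = 6 + \frac{1}{3} \left(-8035\right) = 6 - \frac{8035}{3} = - \frac{8017}{3} \approx -2672.3$)
$E = -723$ ($E = -3 - 720 = -723$)
$E - P = -723 - - \frac{8017}{3} = -723 + \frac{8017}{3} = \frac{5848}{3}$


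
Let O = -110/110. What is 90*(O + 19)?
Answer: 1620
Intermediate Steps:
O = -1 (O = -110*1/110 = -1)
90*(O + 19) = 90*(-1 + 19) = 90*18 = 1620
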